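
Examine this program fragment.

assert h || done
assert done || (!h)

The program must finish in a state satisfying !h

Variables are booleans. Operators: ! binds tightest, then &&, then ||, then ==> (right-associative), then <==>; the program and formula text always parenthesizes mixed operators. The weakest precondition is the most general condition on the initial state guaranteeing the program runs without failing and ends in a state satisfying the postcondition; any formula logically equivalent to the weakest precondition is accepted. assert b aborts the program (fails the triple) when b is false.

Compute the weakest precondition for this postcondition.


Working backward. After the program, !h must hold.
Before assert done || (!h): (done || (!h)) && (!h)
Before assert h || done: (h || done) && (done || (!h)) && (!h)
Answer: WP = (h || done) && (done || (!h)) && (!h)


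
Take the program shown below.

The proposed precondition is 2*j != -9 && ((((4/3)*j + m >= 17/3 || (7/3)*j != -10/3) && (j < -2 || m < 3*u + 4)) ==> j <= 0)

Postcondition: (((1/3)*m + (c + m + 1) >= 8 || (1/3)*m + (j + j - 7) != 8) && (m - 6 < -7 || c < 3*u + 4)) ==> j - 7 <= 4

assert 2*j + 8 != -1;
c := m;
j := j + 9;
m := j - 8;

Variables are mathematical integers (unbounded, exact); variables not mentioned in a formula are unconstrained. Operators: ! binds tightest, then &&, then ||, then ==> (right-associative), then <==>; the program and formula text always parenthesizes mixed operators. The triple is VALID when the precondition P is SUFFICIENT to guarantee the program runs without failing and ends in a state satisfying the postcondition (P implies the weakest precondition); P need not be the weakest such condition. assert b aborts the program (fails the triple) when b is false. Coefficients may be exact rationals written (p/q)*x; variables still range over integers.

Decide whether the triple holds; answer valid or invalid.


Working backward. After the program, the postcondition (((1/3)*m + (c + m + 1) >= 8 || (1/3)*m + (j + j - 7) != 8) && (m - 6 < -7 || c < 3*u + 4)) ==> j - 7 <= 4 must hold; in canonical form it is ((c + (4/3)*m >= 7 || 2*j + (1/3)*m != 15) && (m < -1 || c < 3*u + 4)) ==> j <= 11.
Before m := j - 8: ((c + (4/3)*j >= 53/3 || (7/3)*j != 53/3) && (j < 7 || c < 3*u + 4)) ==> j <= 11
Before j := j + 9: ((c + (4/3)*j >= 17/3 || (7/3)*j != -10/3) && (j < -2 || c < 3*u + 4)) ==> j <= 2
Before c := m: (((4/3)*j + m >= 17/3 || (7/3)*j != -10/3) && (j < -2 || m < 3*u + 4)) ==> j <= 2
Before assert 2*j + 8 != -1: 2*j != -9 && ((((4/3)*j + m >= 17/3 || (7/3)*j != -10/3) && (j < -2 || m < 3*u + 4)) ==> j <= 2)
The weakest precondition is 2*j != -9 && ((((4/3)*j + m >= 17/3 || (7/3)*j != -10/3) && (j < -2 || m < 3*u + 4)) ==> j <= 2).
Check whether 2*j != -9 && ((((4/3)*j + m >= 17/3 || (7/3)*j != -10/3) && (j < -2 || m < 3*u + 4)) ==> j <= 0) implies it.
Every state satisfying the precondition satisfies the weakest precondition: the implication holds.
Answer: valid


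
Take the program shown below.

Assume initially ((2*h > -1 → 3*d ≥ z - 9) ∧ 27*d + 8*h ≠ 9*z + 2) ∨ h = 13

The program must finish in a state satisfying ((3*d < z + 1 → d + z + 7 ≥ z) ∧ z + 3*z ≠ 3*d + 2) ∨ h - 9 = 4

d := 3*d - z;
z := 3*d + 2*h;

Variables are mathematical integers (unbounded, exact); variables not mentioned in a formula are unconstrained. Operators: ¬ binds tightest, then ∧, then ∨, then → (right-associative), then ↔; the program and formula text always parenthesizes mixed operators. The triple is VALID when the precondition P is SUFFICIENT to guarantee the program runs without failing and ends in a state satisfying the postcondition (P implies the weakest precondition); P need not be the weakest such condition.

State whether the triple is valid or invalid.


Working backward. After the program, the postcondition ((3*d < z + 1 → d + z + 7 ≥ z) ∧ z + 3*z ≠ 3*d + 2) ∨ h - 9 = 4 must hold; in canonical form it is ((3*d < z + 1 → d ≥ -7) ∧ 4*z ≠ 3*d + 2) ∨ h = 13.
Before z := 3*d + 2*h: ((2*h > -1 → d ≥ -7) ∧ 9*d + 8*h ≠ 2) ∨ h = 13
Before d := 3*d - z: ((2*h > -1 → 3*d ≥ z - 7) ∧ 27*d + 8*h ≠ 9*z + 2) ∨ h = 13
The weakest precondition is ((2*h > -1 → 3*d ≥ z - 7) ∧ 27*d + 8*h ≠ 9*z + 2) ∨ h = 13.
Check whether ((2*h > -1 → 3*d ≥ z - 9) ∧ 27*d + 8*h ≠ 9*z + 2) ∨ h = 13 implies it.
Countermodel: at the initial state d = -2, h = 10, z = 2, the precondition holds but the weakest precondition fails.
Answer: invalid


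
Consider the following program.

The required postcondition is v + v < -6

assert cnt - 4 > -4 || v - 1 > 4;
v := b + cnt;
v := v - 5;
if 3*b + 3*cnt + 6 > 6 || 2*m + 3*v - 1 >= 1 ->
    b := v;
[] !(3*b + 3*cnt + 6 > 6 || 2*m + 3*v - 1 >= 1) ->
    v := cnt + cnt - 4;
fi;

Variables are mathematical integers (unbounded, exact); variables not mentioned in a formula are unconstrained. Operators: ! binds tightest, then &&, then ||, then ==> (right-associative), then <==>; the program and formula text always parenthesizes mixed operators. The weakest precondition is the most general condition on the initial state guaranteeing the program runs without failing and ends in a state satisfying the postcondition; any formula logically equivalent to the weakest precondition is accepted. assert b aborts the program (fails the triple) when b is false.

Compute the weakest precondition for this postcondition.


Working backward. After the program, the postcondition v + v < -6 must hold; in canonical form it is 2*v < -6.
Then branch requires 2*v < -6; else branch requires 4*cnt < 2.
Before the if: ((3*b + 3*cnt > 0 || 2*m + 3*v >= 2) ==> 2*v < -6) && ((!(3*b + 3*cnt > 0 || 2*m + 3*v >= 2)) ==> 4*cnt < 2)
Before v := v - 5: ((3*b + 3*cnt > 0 || 2*m + 3*v >= 17) ==> 2*v < 4) && ((!(3*b + 3*cnt > 0 || 2*m + 3*v >= 17)) ==> 4*cnt < 2)
Before v := b + cnt: ((3*b + 3*cnt > 0 || 3*b + 3*cnt + 2*m >= 17) ==> 2*b + 2*cnt < 4) && ((!(3*b + 3*cnt > 0 || 3*b + 3*cnt + 2*m >= 17)) ==> 4*cnt < 2)
Before assert cnt - 4 > -4 || v - 1 > 4: (cnt > 0 || v > 5) && ((3*b + 3*cnt > 0 || 3*b + 3*cnt + 2*m >= 17) ==> 2*b + 2*cnt < 4) && ((!(3*b + 3*cnt > 0 || 3*b + 3*cnt + 2*m >= 17)) ==> 4*cnt < 2)
Answer: WP = (cnt > 0 || v > 5) && ((3*b + 3*cnt > 0 || 3*b + 3*cnt + 2*m >= 17) ==> 2*b + 2*cnt < 4) && ((!(3*b + 3*cnt > 0 || 3*b + 3*cnt + 2*m >= 17)) ==> 4*cnt < 2)


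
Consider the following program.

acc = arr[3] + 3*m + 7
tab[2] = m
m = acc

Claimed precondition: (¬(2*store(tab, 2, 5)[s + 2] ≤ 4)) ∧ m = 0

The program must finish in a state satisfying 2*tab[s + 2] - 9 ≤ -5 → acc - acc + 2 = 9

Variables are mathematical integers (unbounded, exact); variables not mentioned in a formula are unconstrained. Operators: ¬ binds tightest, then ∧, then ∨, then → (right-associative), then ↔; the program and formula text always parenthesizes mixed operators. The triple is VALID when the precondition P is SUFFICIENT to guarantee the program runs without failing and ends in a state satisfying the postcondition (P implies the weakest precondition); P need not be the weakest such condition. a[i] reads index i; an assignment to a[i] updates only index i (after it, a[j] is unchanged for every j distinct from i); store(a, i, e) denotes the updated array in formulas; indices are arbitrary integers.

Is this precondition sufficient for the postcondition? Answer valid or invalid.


Working backward. After the program, the postcondition 2*tab[s + 2] - 9 ≤ -5 → acc - acc + 2 = 9 must hold; in canonical form it is ¬(2*tab[s + 2] ≤ 4).
Before m := acc: ¬(2*tab[s + 2] ≤ 4)
Before tab[2] := m: ¬(2*store(tab, 2, m)[s + 2] ≤ 4)
Before acc := arr[3] + 3*m + 7: ¬(2*store(tab, 2, m)[s + 2] ≤ 4)
The weakest precondition is ¬(2*store(tab, 2, m)[s + 2] ≤ 4).
Check whether (¬(2*store(tab, 2, 5)[s + 2] ≤ 4)) ∧ m = 0 implies it.
Countermodel: at the initial state m = 0, s = 0, tab = {[2] = 3, elsewhere 3}, the precondition holds but the weakest precondition fails.
Answer: invalid


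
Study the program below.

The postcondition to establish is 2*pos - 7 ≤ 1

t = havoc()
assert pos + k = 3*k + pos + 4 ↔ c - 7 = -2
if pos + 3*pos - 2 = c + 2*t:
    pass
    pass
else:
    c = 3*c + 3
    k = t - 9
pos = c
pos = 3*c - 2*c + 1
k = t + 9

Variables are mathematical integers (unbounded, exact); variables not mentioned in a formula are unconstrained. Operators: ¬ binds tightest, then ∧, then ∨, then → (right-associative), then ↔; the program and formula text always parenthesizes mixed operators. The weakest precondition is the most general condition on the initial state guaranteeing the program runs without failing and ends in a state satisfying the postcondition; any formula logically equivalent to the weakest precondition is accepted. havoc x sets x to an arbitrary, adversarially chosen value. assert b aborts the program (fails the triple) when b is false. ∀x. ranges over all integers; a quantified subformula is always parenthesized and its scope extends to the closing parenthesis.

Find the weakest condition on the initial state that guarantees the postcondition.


Working backward. After the program, the postcondition 2*pos - 7 ≤ 1 must hold; in canonical form it is 2*pos ≤ 8.
Before k := t + 9: 2*pos ≤ 8
Before pos := 3*c - 2*c + 1: 2*c ≤ 6
Before pos := c: 2*c ≤ 6
Then branch requires 2*c ≤ 6; else branch requires 6*c ≤ 0.
Before the if: (4*pos = c + 2*t + 2 → 2*c ≤ 6) ∧ ((¬(4*pos = c + 2*t + 2)) → 6*c ≤ 0)
Before assert pos + k = 3*k + pos + 4 ↔ c - 7 = -2: (2*k = -4 ↔ c = 5) ∧ (4*pos = c + 2*t + 2 → 2*c ≤ 6) ∧ ((¬(4*pos = c + 2*t + 2)) → 6*c ≤ 0)
Before havoc t: ∀t_1. ((2*k = -4 ↔ c = 5) ∧ (4*pos = c + 2*t_1 + 2 → 2*c ≤ 6) ∧ ((¬(4*pos = c + 2*t_1 + 2)) → 6*c ≤ 0))
Answer: WP = ∀t_1. ((2*k = -4 ↔ c = 5) ∧ (4*pos = c + 2*t_1 + 2 → 2*c ≤ 6) ∧ ((¬(4*pos = c + 2*t_1 + 2)) → 6*c ≤ 0))


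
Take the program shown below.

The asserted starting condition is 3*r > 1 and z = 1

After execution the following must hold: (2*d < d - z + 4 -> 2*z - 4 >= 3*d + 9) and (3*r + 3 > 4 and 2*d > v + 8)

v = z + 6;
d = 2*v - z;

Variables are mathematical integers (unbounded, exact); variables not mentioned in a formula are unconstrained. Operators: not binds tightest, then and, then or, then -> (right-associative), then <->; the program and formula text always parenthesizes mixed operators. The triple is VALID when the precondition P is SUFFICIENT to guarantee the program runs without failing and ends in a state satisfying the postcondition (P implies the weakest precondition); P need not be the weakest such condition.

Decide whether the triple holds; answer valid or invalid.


Working backward. After the program, the postcondition (2*d < d - z + 4 -> 2*z - 4 >= 3*d + 9) and (3*r + 3 > 4 and 2*d > v + 8) must hold; in canonical form it is (d + z < 4 -> 2*z >= 3*d + 13) and 3*r > 1 and 2*d > v + 8.
Before d := 2*v - z: (2*v < 4 -> 5*z >= 6*v + 13) and 3*r > 1 and 3*v > 2*z + 8
Before v := z + 6: (2*z < -8 -> z <= -49) and 3*r > 1 and z > -10
The weakest precondition is (2*z < -8 -> z <= -49) and 3*r > 1 and z > -10.
Check whether 3*r > 1 and z = 1 implies it.
Every state satisfying the precondition satisfies the weakest precondition: the implication holds.
Answer: valid


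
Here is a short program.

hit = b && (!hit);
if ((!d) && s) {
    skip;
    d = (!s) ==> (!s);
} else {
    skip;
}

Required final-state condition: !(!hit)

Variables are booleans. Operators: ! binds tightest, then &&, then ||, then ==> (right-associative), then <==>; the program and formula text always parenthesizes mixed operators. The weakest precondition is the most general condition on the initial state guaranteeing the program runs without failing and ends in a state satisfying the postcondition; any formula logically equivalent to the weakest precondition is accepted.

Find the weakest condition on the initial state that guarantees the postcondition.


Working backward. After the program, the postcondition !(!hit) must hold; in canonical form it is hit.
Then branch requires hit; else branch requires hit.
Before the if: (((!d) && s) ==> hit) && ((!((!d) && s)) ==> hit)
Before hit := b && (!hit): (((!d) && s) ==> (b && (!hit))) && ((!((!d) && s)) ==> (b && (!hit)))
Answer: WP = (((!d) && s) ==> (b && (!hit))) && ((!((!d) && s)) ==> (b && (!hit)))


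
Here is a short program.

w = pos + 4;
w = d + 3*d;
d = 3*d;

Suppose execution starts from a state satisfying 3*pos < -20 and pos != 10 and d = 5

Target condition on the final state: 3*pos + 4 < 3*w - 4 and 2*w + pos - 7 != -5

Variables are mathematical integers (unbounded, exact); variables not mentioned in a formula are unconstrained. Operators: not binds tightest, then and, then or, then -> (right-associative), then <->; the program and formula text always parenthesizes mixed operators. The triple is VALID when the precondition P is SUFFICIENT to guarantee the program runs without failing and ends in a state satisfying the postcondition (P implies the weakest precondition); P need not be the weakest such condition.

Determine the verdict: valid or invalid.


Working backward. After the program, the postcondition 3*pos + 4 < 3*w - 4 and 2*w + pos - 7 != -5 must hold; in canonical form it is 3*pos < 3*w - 8 and pos + 2*w != 2.
Before d := 3*d: 3*pos < 3*w - 8 and pos + 2*w != 2
Before w := d + 3*d: 3*pos < 12*d - 8 and 8*d + pos != 2
Before w := pos + 4: 3*pos < 12*d - 8 and 8*d + pos != 2
The weakest precondition is 3*pos < 12*d - 8 and 8*d + pos != 2.
Check whether 3*pos < -20 and pos != 10 and d = 5 implies it.
Countermodel: at the initial state d = 5, pos = -38, the precondition holds but the weakest precondition fails.
Answer: invalid


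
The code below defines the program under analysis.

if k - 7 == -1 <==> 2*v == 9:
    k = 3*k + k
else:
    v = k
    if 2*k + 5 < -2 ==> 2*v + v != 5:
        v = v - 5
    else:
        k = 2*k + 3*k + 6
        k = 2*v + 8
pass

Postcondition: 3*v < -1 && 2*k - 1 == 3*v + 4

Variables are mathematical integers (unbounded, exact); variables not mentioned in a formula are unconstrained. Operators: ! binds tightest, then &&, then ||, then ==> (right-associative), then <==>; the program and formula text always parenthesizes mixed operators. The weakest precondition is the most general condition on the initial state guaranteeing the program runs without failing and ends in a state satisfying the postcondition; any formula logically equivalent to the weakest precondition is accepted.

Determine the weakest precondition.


Working backward. After the program, the postcondition 3*v < -1 && 2*k - 1 == 3*v + 4 must hold; in canonical form it is 3*v < -1 && 2*k == 3*v + 5.
Before skip: 3*v < -1 && 2*k == 3*v + 5
Then branch requires 3*v < -1 && 8*k == 3*v + 5; else branch requires ((2*k < -7 ==> 3*k != 5) ==> (3*k < 14 && k == 10)) && ((!(2*k < -7 ==> 3*k != 5)) ==> (3*k < -1 && k == -11)).
Before the if: ((k == 6 <==> 2*v == 9) ==> (3*v < -1 && 8*k == 3*v + 5)) && ((!(k == 6 <==> 2*v == 9)) ==> (((2*k < -7 ==> 3*k != 5) ==> (3*k < 14 && k == 10)) && ((!(2*k < -7 ==> 3*k != 5)) ==> (3*k < -1 && k == -11))))
Answer: WP = ((k == 6 <==> 2*v == 9) ==> (3*v < -1 && 8*k == 3*v + 5)) && ((!(k == 6 <==> 2*v == 9)) ==> (((2*k < -7 ==> 3*k != 5) ==> (3*k < 14 && k == 10)) && ((!(2*k < -7 ==> 3*k != 5)) ==> (3*k < -1 && k == -11))))


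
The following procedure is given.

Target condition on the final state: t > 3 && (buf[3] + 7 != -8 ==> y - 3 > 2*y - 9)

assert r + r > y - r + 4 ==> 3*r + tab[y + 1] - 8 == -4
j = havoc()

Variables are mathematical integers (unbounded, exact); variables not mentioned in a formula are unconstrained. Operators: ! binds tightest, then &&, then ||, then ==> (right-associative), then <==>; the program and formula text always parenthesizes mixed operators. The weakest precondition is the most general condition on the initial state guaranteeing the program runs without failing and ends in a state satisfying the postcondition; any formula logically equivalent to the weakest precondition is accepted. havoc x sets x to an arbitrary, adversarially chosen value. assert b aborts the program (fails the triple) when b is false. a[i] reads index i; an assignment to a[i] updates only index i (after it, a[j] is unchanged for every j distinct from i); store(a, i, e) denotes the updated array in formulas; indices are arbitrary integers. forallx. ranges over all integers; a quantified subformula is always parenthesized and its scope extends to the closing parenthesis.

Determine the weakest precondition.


Working backward. After the program, the postcondition t > 3 && (buf[3] + 7 != -8 ==> y - 3 > 2*y - 9) must hold; in canonical form it is t > 3 && (buf[3] != -15 ==> y < 6).
Before havoc j: t > 3 && (buf[3] != -15 ==> y < 6)
Before assert r + r > y - r + 4 ==> 3*r + tab[y + 1] - 8 == -4: (3*r > y + 4 ==> tab[y + 1] + 3*r == 4) && t > 3 && (buf[3] != -15 ==> y < 6)
Answer: WP = (3*r > y + 4 ==> tab[y + 1] + 3*r == 4) && t > 3 && (buf[3] != -15 ==> y < 6)


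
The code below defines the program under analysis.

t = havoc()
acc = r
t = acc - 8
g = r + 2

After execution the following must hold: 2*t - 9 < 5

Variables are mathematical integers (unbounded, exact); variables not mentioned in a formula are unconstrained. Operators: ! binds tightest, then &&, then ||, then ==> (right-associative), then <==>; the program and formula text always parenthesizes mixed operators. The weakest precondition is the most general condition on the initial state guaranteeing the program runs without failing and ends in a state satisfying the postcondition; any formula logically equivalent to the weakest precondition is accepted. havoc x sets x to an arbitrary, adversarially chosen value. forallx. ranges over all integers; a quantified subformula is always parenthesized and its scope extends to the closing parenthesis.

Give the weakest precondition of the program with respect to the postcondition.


Working backward. After the program, the postcondition 2*t - 9 < 5 must hold; in canonical form it is 2*t < 14.
Before g := r + 2: 2*t < 14
Before t := acc - 8: 2*acc < 30
Before acc := r: 2*r < 30
Before havoc t: 2*r < 30
Answer: WP = 2*r < 30


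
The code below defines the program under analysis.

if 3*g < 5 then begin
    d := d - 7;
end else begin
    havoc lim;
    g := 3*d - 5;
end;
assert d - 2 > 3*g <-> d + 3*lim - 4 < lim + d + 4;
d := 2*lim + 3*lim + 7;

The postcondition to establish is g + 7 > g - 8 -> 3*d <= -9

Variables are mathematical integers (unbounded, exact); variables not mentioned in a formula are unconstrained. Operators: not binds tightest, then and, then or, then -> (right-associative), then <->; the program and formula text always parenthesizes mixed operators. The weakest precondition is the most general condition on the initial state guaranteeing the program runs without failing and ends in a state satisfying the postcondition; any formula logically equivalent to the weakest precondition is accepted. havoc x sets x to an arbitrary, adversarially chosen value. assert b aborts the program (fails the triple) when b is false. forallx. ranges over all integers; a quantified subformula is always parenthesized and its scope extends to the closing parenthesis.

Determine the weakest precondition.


Working backward. After the program, the postcondition g + 7 > g - 8 -> 3*d <= -9 must hold; in canonical form it is 3*d <= -9.
Before d := 2*lim + 3*lim + 7: 15*lim <= -30
Before assert d - 2 > 3*g <-> d + 3*lim - 4 < lim + d + 4: (d > 3*g + 2 <-> 2*lim < 8) and 15*lim <= -30
Then branch requires (d > 3*g + 9 <-> 2*lim < 8) and 15*lim <= -30; else branch requires forall lim_1. ((8*d < 13 <-> 2*lim_1 < 8) and 15*lim_1 <= -30).
Before the if: (3*g < 5 -> ((d > 3*g + 9 <-> 2*lim < 8) and 15*lim <= -30)) and ((not (3*g < 5)) -> (forall lim_1. ((8*d < 13 <-> 2*lim_1 < 8) and 15*lim_1 <= -30)))
Answer: WP = (3*g < 5 -> ((d > 3*g + 9 <-> 2*lim < 8) and 15*lim <= -30)) and ((not (3*g < 5)) -> (forall lim_1. ((8*d < 13 <-> 2*lim_1 < 8) and 15*lim_1 <= -30)))


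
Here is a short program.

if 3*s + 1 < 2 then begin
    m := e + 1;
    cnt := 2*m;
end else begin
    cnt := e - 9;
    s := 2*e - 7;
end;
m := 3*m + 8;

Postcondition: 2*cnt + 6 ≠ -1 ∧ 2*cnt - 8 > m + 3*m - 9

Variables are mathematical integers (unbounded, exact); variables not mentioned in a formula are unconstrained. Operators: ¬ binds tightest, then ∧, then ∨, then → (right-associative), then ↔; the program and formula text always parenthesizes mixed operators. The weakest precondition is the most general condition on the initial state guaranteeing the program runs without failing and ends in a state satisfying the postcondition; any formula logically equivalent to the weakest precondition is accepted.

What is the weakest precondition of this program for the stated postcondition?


Working backward. After the program, the postcondition 2*cnt + 6 ≠ -1 ∧ 2*cnt - 8 > m + 3*m - 9 must hold; in canonical form it is 2*cnt ≠ -7 ∧ 2*cnt > 4*m - 1.
Before m := 3*m + 8: 2*cnt ≠ -7 ∧ 2*cnt > 12*m + 31
Then branch requires 4*e ≠ -11 ∧ 8*e < -39; else branch requires 2*e ≠ 11 ∧ 2*e > 12*m + 49.
Before the if: (3*s < 1 → (4*e ≠ -11 ∧ 8*e < -39)) ∧ ((¬(3*s < 1)) → (2*e ≠ 11 ∧ 2*e > 12*m + 49))
Answer: WP = (3*s < 1 → (4*e ≠ -11 ∧ 8*e < -39)) ∧ ((¬(3*s < 1)) → (2*e ≠ 11 ∧ 2*e > 12*m + 49))


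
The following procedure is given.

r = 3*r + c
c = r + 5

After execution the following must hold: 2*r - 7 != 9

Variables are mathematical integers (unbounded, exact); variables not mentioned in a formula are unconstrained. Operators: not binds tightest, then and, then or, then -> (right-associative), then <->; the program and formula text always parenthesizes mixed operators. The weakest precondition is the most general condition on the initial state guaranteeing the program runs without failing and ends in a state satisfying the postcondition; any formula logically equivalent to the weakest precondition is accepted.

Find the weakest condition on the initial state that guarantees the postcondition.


Working backward. After the program, the postcondition 2*r - 7 != 9 must hold; in canonical form it is 2*r != 16.
Before c := r + 5: 2*r != 16
Before r := 3*r + c: 2*c + 6*r != 16
Answer: WP = 2*c + 6*r != 16


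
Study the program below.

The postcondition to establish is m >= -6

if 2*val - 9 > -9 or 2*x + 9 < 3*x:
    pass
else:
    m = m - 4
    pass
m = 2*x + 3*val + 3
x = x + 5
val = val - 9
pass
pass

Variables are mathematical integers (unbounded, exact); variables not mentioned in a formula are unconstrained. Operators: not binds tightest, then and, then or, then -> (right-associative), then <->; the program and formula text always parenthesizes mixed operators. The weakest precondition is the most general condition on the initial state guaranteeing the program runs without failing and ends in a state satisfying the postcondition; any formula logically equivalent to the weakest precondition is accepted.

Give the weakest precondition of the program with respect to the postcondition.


Working backward. After the program, m >= -6 must hold.
Before skip: m >= -6
Before skip: m >= -6
Before val := val - 9: m >= -6
Before x := x + 5: m >= -6
Before m := 2*x + 3*val + 3: 3*val + 2*x >= -9
Then branch requires 3*val + 2*x >= -9; else branch requires 3*val + 2*x >= -9.
Before the if: ((2*val > 0 or x > 9) -> 3*val + 2*x >= -9) and ((not (2*val > 0 or x > 9)) -> 3*val + 2*x >= -9)
Answer: WP = ((2*val > 0 or x > 9) -> 3*val + 2*x >= -9) and ((not (2*val > 0 or x > 9)) -> 3*val + 2*x >= -9)


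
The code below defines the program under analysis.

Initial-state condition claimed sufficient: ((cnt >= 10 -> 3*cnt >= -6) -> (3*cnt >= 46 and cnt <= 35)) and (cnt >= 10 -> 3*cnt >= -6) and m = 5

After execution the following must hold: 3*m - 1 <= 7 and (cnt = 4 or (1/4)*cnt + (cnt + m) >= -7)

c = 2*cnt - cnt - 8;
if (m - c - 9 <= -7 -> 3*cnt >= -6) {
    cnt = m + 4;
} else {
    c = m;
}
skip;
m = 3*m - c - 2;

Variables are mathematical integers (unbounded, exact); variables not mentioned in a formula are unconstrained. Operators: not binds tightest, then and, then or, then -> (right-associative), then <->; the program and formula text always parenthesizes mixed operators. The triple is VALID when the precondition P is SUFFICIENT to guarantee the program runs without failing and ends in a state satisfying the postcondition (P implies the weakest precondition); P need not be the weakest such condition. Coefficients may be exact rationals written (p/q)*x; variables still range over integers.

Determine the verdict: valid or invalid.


Working backward. After the program, the postcondition 3*m - 1 <= 7 and (cnt = 4 or (1/4)*cnt + (cnt + m) >= -7) must hold; in canonical form it is 3*m <= 8 and (cnt = 4 or (5/4)*cnt + m >= -7).
Before m := 3*m - c - 2: 9*m <= 3*c + 14 and (cnt = 4 or (5/4)*cnt + 3*m >= c - 5)
Before skip: 9*m <= 3*c + 14 and (cnt = 4 or (5/4)*cnt + 3*m >= c - 5)
Then branch requires 9*m <= 3*c + 14 and (m = 0 or (17/4)*m >= c - 10); else branch requires 6*m <= 14 and (cnt = 4 or (5/4)*cnt + 2*m >= -5).
Before the if: ((m <= c + 2 -> 3*cnt >= -6) -> (9*m <= 3*c + 14 and (m = 0 or (17/4)*m >= c - 10))) and ((not (m <= c + 2 -> 3*cnt >= -6)) -> (6*m <= 14 and (cnt = 4 or (5/4)*cnt + 2*m >= -5)))
Before c := 2*cnt - cnt - 8: ((m <= cnt - 6 -> 3*cnt >= -6) -> (9*m <= 3*cnt - 10 and (m = 0 or (17/4)*m >= cnt - 18))) and ((not (m <= cnt - 6 -> 3*cnt >= -6)) -> (6*m <= 14 and (cnt = 4 or (5/4)*cnt + 2*m >= -5)))
The weakest precondition is ((m <= cnt - 6 -> 3*cnt >= -6) -> (9*m <= 3*cnt - 10 and (m = 0 or (17/4)*m >= cnt - 18))) and ((not (m <= cnt - 6 -> 3*cnt >= -6)) -> (6*m <= 14 and (cnt = 4 or (5/4)*cnt + 2*m >= -5))).
Check whether ((cnt >= 10 -> 3*cnt >= -6) -> (3*cnt >= 46 and cnt <= 35)) and (cnt >= 10 -> 3*cnt >= -6) and m = 5 implies it.
Countermodel: at the initial state cnt = 16, m = 5, the precondition holds but the weakest precondition fails.
Answer: invalid


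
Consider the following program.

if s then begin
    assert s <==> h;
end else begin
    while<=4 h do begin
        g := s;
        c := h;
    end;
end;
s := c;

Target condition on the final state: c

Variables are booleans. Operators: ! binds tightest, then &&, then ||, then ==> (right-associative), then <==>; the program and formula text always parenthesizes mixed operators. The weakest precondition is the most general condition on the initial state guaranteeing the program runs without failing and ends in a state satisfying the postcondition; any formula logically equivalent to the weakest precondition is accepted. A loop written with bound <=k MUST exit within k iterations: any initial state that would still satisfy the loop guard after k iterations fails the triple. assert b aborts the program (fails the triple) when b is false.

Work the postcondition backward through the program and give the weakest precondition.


Working backward. After the program, c must hold.
Before s := c: c
Then branch requires (s <==> h) && c; else branch requires (h ==> ((h ==> ((h ==> ((!h) && ((!h) ==> h))) && ((!h) ==> h))) && ((!h) ==> h))) && ((!h) ==> c).
Before the if: (s ==> ((s <==> h) && c)) && ((!s) ==> ((h ==> ((h ==> ((h ==> ((!h) && ((!h) ==> h))) && ((!h) ==> h))) && ((!h) ==> h))) && ((!h) ==> c)))
Answer: WP = (s ==> ((s <==> h) && c)) && ((!s) ==> ((h ==> ((h ==> ((h ==> ((!h) && ((!h) ==> h))) && ((!h) ==> h))) && ((!h) ==> h))) && ((!h) ==> c)))


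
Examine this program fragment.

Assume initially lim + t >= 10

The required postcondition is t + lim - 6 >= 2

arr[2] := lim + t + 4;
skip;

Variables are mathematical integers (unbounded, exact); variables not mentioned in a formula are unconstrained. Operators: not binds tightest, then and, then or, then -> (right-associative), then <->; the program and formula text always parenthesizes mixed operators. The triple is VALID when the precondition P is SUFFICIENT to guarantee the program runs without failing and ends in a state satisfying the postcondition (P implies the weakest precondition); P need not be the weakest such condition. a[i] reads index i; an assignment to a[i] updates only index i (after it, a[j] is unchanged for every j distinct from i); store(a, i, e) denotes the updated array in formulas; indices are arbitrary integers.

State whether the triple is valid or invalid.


Working backward. After the program, the postcondition t + lim - 6 >= 2 must hold; in canonical form it is lim + t >= 8.
Before skip: lim + t >= 8
Before arr[2] := lim + t + 4: lim + t >= 8
The weakest precondition is lim + t >= 8.
Check whether lim + t >= 10 implies it.
Every state satisfying the precondition satisfies the weakest precondition: the implication holds.
Answer: valid


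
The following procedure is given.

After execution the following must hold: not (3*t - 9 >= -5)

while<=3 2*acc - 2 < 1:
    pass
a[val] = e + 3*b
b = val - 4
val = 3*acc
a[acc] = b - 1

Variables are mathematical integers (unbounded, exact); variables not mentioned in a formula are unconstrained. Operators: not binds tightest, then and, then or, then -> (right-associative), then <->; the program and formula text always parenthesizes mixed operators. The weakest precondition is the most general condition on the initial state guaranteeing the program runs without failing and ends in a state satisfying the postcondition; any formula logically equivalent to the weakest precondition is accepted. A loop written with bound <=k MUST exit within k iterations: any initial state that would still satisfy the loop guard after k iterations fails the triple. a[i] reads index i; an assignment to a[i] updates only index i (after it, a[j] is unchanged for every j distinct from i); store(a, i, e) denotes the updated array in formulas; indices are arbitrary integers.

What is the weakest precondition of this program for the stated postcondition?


Working backward. After the program, the postcondition not (3*t - 9 >= -5) must hold; in canonical form it is not (3*t >= 4).
Before a[acc] := b - 1: not (3*t >= 4)
Before val := 3*acc: not (3*t >= 4)
Before b := val - 4: not (3*t >= 4)
Before a[val] := e + 3*b: not (3*t >= 4)
Before the loop (bound <=3), unroll the exhaustion recursion (WP_0 = exit-now case; WP_j = one more guarded iteration, up to j = 3):
  WP_0: (not (2*acc < 3)) and (not (3*t >= 4))
  WP_1: (2*acc < 3 -> ((not (2*acc < 3)) and (not (3*t >= 4)))) and ((not (2*acc < 3)) -> (not (3*t >= 4)))
  WP_2: (2*acc < 3 -> ((2*acc < 3 -> ((not (2*acc < 3)) and (not (3*t >= 4)))) and ((not (2*acc < 3)) -> (not (3*t >= 4))))) and ((not (2*acc < 3)) -> (not (3*t >= 4)))
  WP_3: (2*acc < 3 -> ((2*acc < 3 -> ((2*acc < 3 -> ((not (2*acc < 3)) and (not (3*t >= 4)))) and ((not (2*acc < 3)) -> (not (3*t >= 4))))) and ((not (2*acc < 3)) -> (not (3*t >= 4))))) and ((not (2*acc < 3)) -> (not (3*t >= 4)))
So before the loop: (2*acc < 3 -> ((2*acc < 3 -> ((2*acc < 3 -> ((not (2*acc < 3)) and (not (3*t >= 4)))) and ((not (2*acc < 3)) -> (not (3*t >= 4))))) and ((not (2*acc < 3)) -> (not (3*t >= 4))))) and ((not (2*acc < 3)) -> (not (3*t >= 4)))
Answer: WP = (2*acc < 3 -> ((2*acc < 3 -> ((2*acc < 3 -> ((not (2*acc < 3)) and (not (3*t >= 4)))) and ((not (2*acc < 3)) -> (not (3*t >= 4))))) and ((not (2*acc < 3)) -> (not (3*t >= 4))))) and ((not (2*acc < 3)) -> (not (3*t >= 4)))


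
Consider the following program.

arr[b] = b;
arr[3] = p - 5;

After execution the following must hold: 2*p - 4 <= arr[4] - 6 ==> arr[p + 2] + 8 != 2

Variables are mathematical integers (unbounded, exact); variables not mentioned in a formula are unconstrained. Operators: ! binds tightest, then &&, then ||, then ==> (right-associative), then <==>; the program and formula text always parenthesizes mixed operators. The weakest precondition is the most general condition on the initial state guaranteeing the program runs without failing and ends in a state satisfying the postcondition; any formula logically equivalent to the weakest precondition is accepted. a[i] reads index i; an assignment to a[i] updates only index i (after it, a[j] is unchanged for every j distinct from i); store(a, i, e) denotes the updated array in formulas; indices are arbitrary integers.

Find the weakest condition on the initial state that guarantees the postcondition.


Working backward. After the program, the postcondition 2*p - 4 <= arr[4] - 6 ==> arr[p + 2] + 8 != 2 must hold; in canonical form it is 2*p <= arr[4] - 2 ==> arr[p + 2] != -6.
Before arr[3] := p - 5: 2*p <= arr[4] - 2 ==> store(arr, 3, p - 5)[p + 2] != -6
Before arr[b] := b: 2*p <= store(arr, b, b)[4] - 2 ==> store(store(arr, b, b), 3, p - 5)[p + 2] != -6
Answer: WP = 2*p <= store(arr, b, b)[4] - 2 ==> store(store(arr, b, b), 3, p - 5)[p + 2] != -6


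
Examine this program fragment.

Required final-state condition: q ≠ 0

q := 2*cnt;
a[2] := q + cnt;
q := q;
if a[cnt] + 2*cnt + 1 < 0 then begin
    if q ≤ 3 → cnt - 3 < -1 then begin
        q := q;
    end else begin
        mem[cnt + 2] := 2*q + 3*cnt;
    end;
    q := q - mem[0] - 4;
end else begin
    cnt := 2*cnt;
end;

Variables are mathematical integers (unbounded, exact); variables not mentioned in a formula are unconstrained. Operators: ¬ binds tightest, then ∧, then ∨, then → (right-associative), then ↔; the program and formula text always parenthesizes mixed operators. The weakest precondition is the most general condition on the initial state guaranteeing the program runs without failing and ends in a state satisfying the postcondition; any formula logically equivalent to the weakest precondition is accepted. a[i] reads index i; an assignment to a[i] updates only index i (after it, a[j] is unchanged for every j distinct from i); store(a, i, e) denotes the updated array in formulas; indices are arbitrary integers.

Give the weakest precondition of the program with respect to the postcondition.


Working backward. After the program, q ≠ 0 must hold.
Then branch requires ((q ≤ 3 → cnt < 2) → q ≠ mem[0] + 4) ∧ ((¬(q ≤ 3 → cnt < 2)) → q ≠ store(mem, cnt + 2, 3*cnt + 2*q)[0] + 4); else branch requires q ≠ 0.
Before the if: (a[cnt] + 2*cnt < -1 → (((q ≤ 3 → cnt < 2) → q ≠ mem[0] + 4) ∧ ((¬(q ≤ 3 → cnt < 2)) → q ≠ store(mem, cnt + 2, 3*cnt + 2*q)[0] + 4))) ∧ ((¬(a[cnt] + 2*cnt < -1)) → q ≠ 0)
Before q := q: (a[cnt] + 2*cnt < -1 → (((q ≤ 3 → cnt < 2) → q ≠ mem[0] + 4) ∧ ((¬(q ≤ 3 → cnt < 2)) → q ≠ store(mem, cnt + 2, 3*cnt + 2*q)[0] + 4))) ∧ ((¬(a[cnt] + 2*cnt < -1)) → q ≠ 0)
Before a[2] := q + cnt: (store(a, 2, cnt + q)[cnt] + 2*cnt < -1 → (((q ≤ 3 → cnt < 2) → q ≠ mem[0] + 4) ∧ ((¬(q ≤ 3 → cnt < 2)) → q ≠ store(mem, cnt + 2, 3*cnt + 2*q)[0] + 4))) ∧ ((¬(store(a, 2, cnt + q)[cnt] + 2*cnt < -1)) → q ≠ 0)
Before q := 2*cnt: (store(a, 2, 3*cnt)[cnt] + 2*cnt < -1 → (((2*cnt ≤ 3 → cnt < 2) → 2*cnt ≠ mem[0] + 4) ∧ ((¬(2*cnt ≤ 3 → cnt < 2)) → 2*cnt ≠ store(mem, cnt + 2, 7*cnt)[0] + 4))) ∧ ((¬(store(a, 2, 3*cnt)[cnt] + 2*cnt < -1)) → 2*cnt ≠ 0)
Answer: WP = (store(a, 2, 3*cnt)[cnt] + 2*cnt < -1 → (((2*cnt ≤ 3 → cnt < 2) → 2*cnt ≠ mem[0] + 4) ∧ ((¬(2*cnt ≤ 3 → cnt < 2)) → 2*cnt ≠ store(mem, cnt + 2, 7*cnt)[0] + 4))) ∧ ((¬(store(a, 2, 3*cnt)[cnt] + 2*cnt < -1)) → 2*cnt ≠ 0)


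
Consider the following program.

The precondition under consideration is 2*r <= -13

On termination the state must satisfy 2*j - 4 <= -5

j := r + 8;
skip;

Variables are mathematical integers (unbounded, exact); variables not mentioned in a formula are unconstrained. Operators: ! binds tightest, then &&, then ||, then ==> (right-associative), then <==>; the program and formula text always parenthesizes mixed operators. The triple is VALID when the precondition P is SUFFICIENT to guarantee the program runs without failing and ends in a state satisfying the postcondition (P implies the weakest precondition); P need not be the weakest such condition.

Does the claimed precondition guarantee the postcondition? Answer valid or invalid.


Working backward. After the program, the postcondition 2*j - 4 <= -5 must hold; in canonical form it is 2*j <= -1.
Before skip: 2*j <= -1
Before j := r + 8: 2*r <= -17
The weakest precondition is 2*r <= -17.
Check whether 2*r <= -13 implies it.
Countermodel: at the initial state r = -8, the precondition holds but the weakest precondition fails.
Answer: invalid


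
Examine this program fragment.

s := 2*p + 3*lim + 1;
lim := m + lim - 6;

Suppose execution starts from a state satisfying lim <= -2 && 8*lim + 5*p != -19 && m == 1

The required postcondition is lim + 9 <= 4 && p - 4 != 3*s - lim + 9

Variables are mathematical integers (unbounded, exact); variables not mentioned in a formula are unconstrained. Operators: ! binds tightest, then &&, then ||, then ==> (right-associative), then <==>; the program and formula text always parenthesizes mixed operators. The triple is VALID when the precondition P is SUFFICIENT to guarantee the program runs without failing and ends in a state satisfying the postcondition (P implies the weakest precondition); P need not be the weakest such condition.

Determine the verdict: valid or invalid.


Working backward. After the program, the postcondition lim + 9 <= 4 && p - 4 != 3*s - lim + 9 must hold; in canonical form it is lim <= -5 && lim + p != 3*s + 13.
Before lim := m + lim - 6: lim + m <= 1 && lim + m + p != 3*s + 19
Before s := 2*p + 3*lim + 1: lim + m <= 1 && m != 8*lim + 5*p + 22
The weakest precondition is lim + m <= 1 && m != 8*lim + 5*p + 22.
Check whether lim <= -2 && 8*lim + 5*p != -19 && m == 1 implies it.
Countermodel: at the initial state lim = -2, m = 1, p = -1, the precondition holds but the weakest precondition fails.
Answer: invalid


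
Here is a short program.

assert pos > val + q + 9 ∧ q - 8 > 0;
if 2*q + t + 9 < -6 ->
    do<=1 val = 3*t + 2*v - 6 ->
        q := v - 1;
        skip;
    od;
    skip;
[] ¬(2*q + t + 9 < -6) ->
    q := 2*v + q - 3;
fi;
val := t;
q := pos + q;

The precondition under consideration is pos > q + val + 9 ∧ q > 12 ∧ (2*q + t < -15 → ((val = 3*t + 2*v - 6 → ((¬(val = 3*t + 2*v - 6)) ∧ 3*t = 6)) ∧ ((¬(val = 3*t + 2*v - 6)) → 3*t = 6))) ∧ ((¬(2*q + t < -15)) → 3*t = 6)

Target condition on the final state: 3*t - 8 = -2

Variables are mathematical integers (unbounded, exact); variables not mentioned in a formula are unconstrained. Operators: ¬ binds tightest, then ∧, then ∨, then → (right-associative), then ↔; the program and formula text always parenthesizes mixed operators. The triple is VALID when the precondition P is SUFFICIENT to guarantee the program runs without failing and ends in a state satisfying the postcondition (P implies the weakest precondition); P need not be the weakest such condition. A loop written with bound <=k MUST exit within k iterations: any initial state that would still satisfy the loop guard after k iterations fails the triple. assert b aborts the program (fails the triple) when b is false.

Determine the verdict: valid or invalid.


Working backward. After the program, the postcondition 3*t - 8 = -2 must hold; in canonical form it is 3*t = 6.
Before q := pos + q: 3*t = 6
Before val := t: 3*t = 6
Then branch requires (val = 3*t + 2*v - 6 → ((¬(val = 3*t + 2*v - 6)) ∧ 3*t = 6)) ∧ ((¬(val = 3*t + 2*v - 6)) → 3*t = 6); else branch requires 3*t = 6.
Before the if: (2*q + t < -15 → ((val = 3*t + 2*v - 6 → ((¬(val = 3*t + 2*v - 6)) ∧ 3*t = 6)) ∧ ((¬(val = 3*t + 2*v - 6)) → 3*t = 6))) ∧ ((¬(2*q + t < -15)) → 3*t = 6)
Before assert pos > val + q + 9 ∧ q - 8 > 0: pos > q + val + 9 ∧ q > 8 ∧ (2*q + t < -15 → ((val = 3*t + 2*v - 6 → ((¬(val = 3*t + 2*v - 6)) ∧ 3*t = 6)) ∧ ((¬(val = 3*t + 2*v - 6)) → 3*t = 6))) ∧ ((¬(2*q + t < -15)) → 3*t = 6)
The weakest precondition is pos > q + val + 9 ∧ q > 8 ∧ (2*q + t < -15 → ((val = 3*t + 2*v - 6 → ((¬(val = 3*t + 2*v - 6)) ∧ 3*t = 6)) ∧ ((¬(val = 3*t + 2*v - 6)) → 3*t = 6))) ∧ ((¬(2*q + t < -15)) → 3*t = 6).
Check whether pos > q + val + 9 ∧ q > 12 ∧ (2*q + t < -15 → ((val = 3*t + 2*v - 6 → ((¬(val = 3*t + 2*v - 6)) ∧ 3*t = 6)) ∧ ((¬(val = 3*t + 2*v - 6)) → 3*t = 6))) ∧ ((¬(2*q + t < -15)) → 3*t = 6) implies it.
Every state satisfying the precondition satisfies the weakest precondition: the implication holds.
Answer: valid
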